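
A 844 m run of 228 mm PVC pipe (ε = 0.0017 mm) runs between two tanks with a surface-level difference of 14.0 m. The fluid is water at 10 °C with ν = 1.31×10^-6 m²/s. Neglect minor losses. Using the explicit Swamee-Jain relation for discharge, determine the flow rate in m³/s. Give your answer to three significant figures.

Swamee-Jain (Type II): Q = -0.965·√(gD⁵h_f/L)·ln[ε/(3.7D) + √(3.17ν²L/(gD³h_f))]
√(gD⁵h_f/L) = √(9.81·0.228⁵·14.0/844) = 0.01001
ε/(3.7D) = 2.02×10^-6; √(3.17ν²L/(gD³h_f)) = 5.31×10^-5
Q = -0.965·0.01001·ln(5.512×10^-5) = 0.09475 m³/s
Check: V = 2.32 m/s, Re = 4.04×10^5, f = 0.01371, h_f = 13.9 m ≈ 14.0 m ✓

Q ≈ 0.0948 m³/s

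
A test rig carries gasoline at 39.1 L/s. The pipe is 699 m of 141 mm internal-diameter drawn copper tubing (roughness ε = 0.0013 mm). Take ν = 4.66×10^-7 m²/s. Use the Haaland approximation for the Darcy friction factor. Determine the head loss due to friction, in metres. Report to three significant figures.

V = 4Q/(πD²) = 4·0.0391/(π·0.141²) = 2.504 m/s
Re = VD/ν = 2.504·0.141/4.66×10^-7 = 7.58×10^5 → turbulent
ε/D = 0.0013/141 = 9.22×10^-6
Haaland: f = 0.01228
h_f = f(L/D)V²/(2g) = 0.01228·(699/0.141)·2.504²/(2·9.81) = 19.46 m

h_f ≈ 19.5 m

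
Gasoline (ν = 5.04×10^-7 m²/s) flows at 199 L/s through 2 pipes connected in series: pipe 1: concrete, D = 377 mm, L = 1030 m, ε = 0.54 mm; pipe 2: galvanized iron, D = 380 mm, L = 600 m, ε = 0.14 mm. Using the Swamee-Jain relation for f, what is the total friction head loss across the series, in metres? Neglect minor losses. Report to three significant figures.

H ≈ 13.6 m

Pipe 1: V = 1.783 m/s, Re = 1.33×10^6, ε/D = 0.00143, f = 0.02172, h_1 = f(L/D)V²/2g = 9.611 m
Pipe 2: V = 1.755 m/s, Re = 1.32×10^6, ε/D = 3.68×10^-4, f = 0.01618, h_2 = f(L/D)V²/2g = 4.009 m
Series → Q common, losses add: H = Σh = 13.62 m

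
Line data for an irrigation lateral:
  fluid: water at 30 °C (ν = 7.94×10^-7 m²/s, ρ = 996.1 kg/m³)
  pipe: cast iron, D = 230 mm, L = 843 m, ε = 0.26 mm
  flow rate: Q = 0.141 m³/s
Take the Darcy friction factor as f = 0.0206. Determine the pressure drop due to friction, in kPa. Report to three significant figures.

V = 4Q/(πD²) = 4·0.141/(π·0.230²) = 3.394 m/s
h_f = f(L/D)V²/(2g) = 0.02060·(843/0.230)·3.394²/(2·9.81) = 44.32 m
Δp = ρg·h_f = 996.1·9.81·44.32 = 433.1 kPa

Δp ≈ 433 kPa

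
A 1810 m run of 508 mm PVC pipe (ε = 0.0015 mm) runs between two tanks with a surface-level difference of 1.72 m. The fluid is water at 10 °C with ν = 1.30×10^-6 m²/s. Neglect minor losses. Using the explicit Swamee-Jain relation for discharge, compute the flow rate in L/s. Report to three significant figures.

Swamee-Jain (Type II): Q = -0.965·√(gD⁵h_f/L)·ln[ε/(3.7D) + √(3.17ν²L/(gD³h_f))]
√(gD⁵h_f/L) = √(9.81·0.508⁵·1.72/1810) = 0.01776
ε/(3.7D) = 7.98×10^-7; √(3.17ν²L/(gD³h_f)) = 6.62×10^-5
Q = -0.965·0.01776·ln(6.701×10^-5) = 0.1647 m³/s
Check: V = 0.813 m/s, Re = 3.18×10^5, f = 0.01426, h_f = 1.71 m ≈ 1.72 m ✓

Q ≈ 165 L/s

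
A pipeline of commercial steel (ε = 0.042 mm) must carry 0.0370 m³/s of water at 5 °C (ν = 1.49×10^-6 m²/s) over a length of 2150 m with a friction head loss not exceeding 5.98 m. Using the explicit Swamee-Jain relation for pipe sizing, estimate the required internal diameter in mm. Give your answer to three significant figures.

D ≈ 239 mm

Swamee-Jain (Type III): D = 0.66·[ε^1.25·(LQ²/(gh_f))^4.75 + ν·Q^9.4·(L/(gh_f))^5.2]^0.04
LQ²/(gh_f) = 0.05017; L/(gh_f) = 36.65
Term 1 = ε^1.25·(…)^4.75 = 2.27×10^-12; Term 2 = ν·Q^9.4·(…)^5.2 = 7.04×10^-12
D = 0.66·(2.27×10^-12 + 7.04×10^-12)^0.04 = 0.2389 m = 239 mm
Check: V = 0.825 m/s, Re = 1.32×10^5, f = 0.01802, h_f = 5.63 m ≈ 5.98 m ✓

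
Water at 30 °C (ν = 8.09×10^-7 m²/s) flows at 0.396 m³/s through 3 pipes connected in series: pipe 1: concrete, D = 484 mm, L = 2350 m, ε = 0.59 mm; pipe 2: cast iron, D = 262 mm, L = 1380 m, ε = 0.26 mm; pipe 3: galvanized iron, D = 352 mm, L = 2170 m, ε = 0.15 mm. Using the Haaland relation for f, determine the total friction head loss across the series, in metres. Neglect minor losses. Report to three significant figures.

H ≈ 395 m

Pipe 1: V = 2.152 m/s, Re = 1.29×10^6, ε/D = 0.00122, f = 0.02084, h_1 = f(L/D)V²/2g = 23.89 m
Pipe 2: V = 7.345 m/s, Re = 2.38×10^6, ε/D = 9.92×10^-4, f = 0.01975, h_2 = f(L/D)V²/2g = 286.1 m
Pipe 3: V = 4.069 m/s, Re = 1.77×10^6, ε/D = 4.26×10^-4, f = 0.01643, h_3 = f(L/D)V²/2g = 85.50 m
Series → Q common, losses add: H = Σh = 395.5 m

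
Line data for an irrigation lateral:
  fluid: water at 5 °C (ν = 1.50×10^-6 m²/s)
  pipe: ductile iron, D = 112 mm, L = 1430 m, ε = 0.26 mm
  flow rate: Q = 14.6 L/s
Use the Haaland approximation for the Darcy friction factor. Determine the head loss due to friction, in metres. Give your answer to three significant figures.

h_f ≈ 36.7 m

V = 4Q/(πD²) = 4·0.0146/(π·0.112²) = 1.482 m/s
Re = VD/ν = 1.482·0.112/1.50×10^-6 = 1.11×10^5 → turbulent
ε/D = 0.26/112 = 0.00232
Haaland: f = 0.02568
h_f = f(L/D)V²/(2g) = 0.02568·(1430/0.112)·1.482²/(2·9.81) = 36.70 m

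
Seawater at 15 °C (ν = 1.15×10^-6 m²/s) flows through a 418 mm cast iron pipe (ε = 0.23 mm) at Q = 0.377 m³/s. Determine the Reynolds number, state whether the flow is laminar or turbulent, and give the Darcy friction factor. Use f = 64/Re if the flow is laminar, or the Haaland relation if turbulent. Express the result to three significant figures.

V = 4Q/(πD²) = 2.747 m/s
Re = VD/ν = 2.747·0.418/1.15×10^-6 = 9.99×10^5
Re > 4000 → turbulent; ε/D = 5.50×10^-4
Haaland: f = 0.01751

Re ≈ 9.99×10^5; turbulent; f ≈ 0.0175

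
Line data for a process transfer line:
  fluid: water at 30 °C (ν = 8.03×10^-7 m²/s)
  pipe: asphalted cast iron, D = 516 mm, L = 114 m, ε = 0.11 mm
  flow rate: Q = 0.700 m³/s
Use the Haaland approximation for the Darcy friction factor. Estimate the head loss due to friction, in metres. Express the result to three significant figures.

h_f ≈ 1.81 m

V = 4Q/(πD²) = 4·0.700/(π·0.516²) = 3.347 m/s
Re = VD/ν = 3.347·0.516/8.03×10^-7 = 2.15×10^6 → turbulent
ε/D = 0.11/516 = 2.13×10^-4
Haaland: f = 0.01433
h_f = f(L/D)V²/(2g) = 0.01433·(114/0.516)·3.347²/(2·9.81) = 1.809 m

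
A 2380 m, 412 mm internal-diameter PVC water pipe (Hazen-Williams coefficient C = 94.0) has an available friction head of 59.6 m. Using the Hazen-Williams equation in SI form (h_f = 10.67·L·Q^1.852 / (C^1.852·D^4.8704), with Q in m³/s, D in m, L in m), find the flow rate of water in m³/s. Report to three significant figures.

Q ≈ 0.347 m³/s

Rearranging: Q = [h_f·C^1.852·D^4.8704 / (10.67·L)]^(1/1.852)
Q = [59.6·94.0^1.852·0.412^4.8704 / (10.67·2380)]^0.540 = 0.3472 m³/s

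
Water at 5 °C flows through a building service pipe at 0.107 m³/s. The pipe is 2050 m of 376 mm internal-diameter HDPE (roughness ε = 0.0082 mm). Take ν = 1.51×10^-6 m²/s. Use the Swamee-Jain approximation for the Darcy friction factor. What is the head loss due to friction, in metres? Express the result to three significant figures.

h_f ≈ 3.93 m

V = 4Q/(πD²) = 4·0.107/(π·0.376²) = 0.9636 m/s
Re = VD/ν = 0.9636·0.376/1.51×10^-6 = 2.40×10^5 → turbulent
ε/D = 0.0082/376 = 2.18×10^-5
Swamee-Jain: f = 0.01522
h_f = f(L/D)V²/(2g) = 0.01522·(2050/0.376)·0.9636²/(2·9.81) = 3.927 m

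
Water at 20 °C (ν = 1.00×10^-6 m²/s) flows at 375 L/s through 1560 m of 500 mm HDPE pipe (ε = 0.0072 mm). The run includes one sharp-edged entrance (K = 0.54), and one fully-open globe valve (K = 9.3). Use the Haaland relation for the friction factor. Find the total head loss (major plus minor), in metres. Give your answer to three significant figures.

H_L ≈ 8.75 m

V = 4Q/(πD²) = 1.910 m/s; V²/2g = 0.1859 m
Re = 9.55×10^5, ε/D = 1.44×10^-5 → f = 0.01193 (Haaland)
Major: h_f = f(L/D)·V²/2g = 0.01193·3120·0.1859 = 6.922 m
Minor: ΣK = 9.84; h_m = ΣK·V²/2g = 1.829 m
Total H_L = 6.922 + 1.829 = 8.752 m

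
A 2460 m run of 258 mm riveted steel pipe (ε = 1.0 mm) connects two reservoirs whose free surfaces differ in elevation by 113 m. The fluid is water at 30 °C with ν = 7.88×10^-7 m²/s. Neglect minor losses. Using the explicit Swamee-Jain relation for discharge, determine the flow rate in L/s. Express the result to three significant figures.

Q ≈ 150 L/s

Swamee-Jain (Type II): Q = -0.965·√(gD⁵h_f/L)·ln[ε/(3.7D) + √(3.17ν²L/(gD³h_f))]
√(gD⁵h_f/L) = √(9.81·0.258⁵·113/2460) = 0.02270
ε/(3.7D) = 0.00105; √(3.17ν²L/(gD³h_f)) = 1.59×10^-5
Q = -0.965·0.02270·ln(0.001064) = 0.1499 m³/s
Check: V = 2.87 m/s, Re = 9.39×10^5, f = 0.02834, h_f = 113 m ≈ 113 m ✓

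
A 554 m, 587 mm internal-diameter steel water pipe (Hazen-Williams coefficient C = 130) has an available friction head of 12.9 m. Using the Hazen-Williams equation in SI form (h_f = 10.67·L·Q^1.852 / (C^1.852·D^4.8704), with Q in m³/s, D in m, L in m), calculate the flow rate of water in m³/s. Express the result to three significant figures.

Q ≈ 1.17 m³/s

Rearranging: Q = [h_f·C^1.852·D^4.8704 / (10.67·L)]^(1/1.852)
Q = [12.9·130^1.852·0.587^4.8704 / (10.67·554)]^0.540 = 1.171 m³/s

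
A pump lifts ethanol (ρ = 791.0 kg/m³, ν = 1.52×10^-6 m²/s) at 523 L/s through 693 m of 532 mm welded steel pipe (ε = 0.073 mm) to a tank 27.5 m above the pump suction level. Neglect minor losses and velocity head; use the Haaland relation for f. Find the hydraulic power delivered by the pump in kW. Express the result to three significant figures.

P_hyd ≈ 133 kW

V = 4Q/(πD²) = 2.353 m/s; Re = 8.23×10^5; ε/D = 1.37×10^-4; f = 0.01404
h_f = f(L/D)V²/2g = 5.159 m
Total head H = z + h_f = 27.5 + 5.159 = 32.66 m
P_hyd = ρgQH = 791.0·9.81·0.523·32.66 = 132.5 kW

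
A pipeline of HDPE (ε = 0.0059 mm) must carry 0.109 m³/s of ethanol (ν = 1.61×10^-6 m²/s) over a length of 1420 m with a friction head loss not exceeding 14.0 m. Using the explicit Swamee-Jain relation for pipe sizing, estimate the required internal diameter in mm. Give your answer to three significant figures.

D ≈ 274 mm

Swamee-Jain (Type III): D = 0.66·[ε^1.25·(LQ²/(gh_f))^4.75 + ν·Q^9.4·(L/(gh_f))^5.2]^0.04
LQ²/(gh_f) = 0.1228; L/(gh_f) = 10.34
Term 1 = ε^1.25·(…)^4.75 = 1.37×10^-11; Term 2 = ν·Q^9.4·(…)^5.2 = 2.72×10^-10
D = 0.66·(1.37×10^-11 + 2.72×10^-10)^0.04 = 0.2740 m = 274 mm
Check: V = 1.85 m/s, Re = 3.15×10^5, f = 0.01450, h_f = 13.1 m ≈ 14.0 m ✓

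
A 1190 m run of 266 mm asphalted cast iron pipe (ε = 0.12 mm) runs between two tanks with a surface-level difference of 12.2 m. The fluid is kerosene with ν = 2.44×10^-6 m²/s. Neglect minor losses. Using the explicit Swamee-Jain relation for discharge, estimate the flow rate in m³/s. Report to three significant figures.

Q ≈ 0.0940 m³/s

Swamee-Jain (Type II): Q = -0.965·√(gD⁵h_f/L)·ln[ε/(3.7D) + √(3.17ν²L/(gD³h_f))]
√(gD⁵h_f/L) = √(9.81·0.266⁵·12.2/1190) = 0.01157
ε/(3.7D) = 1.22×10^-4; √(3.17ν²L/(gD³h_f)) = 9.99×10^-5
Q = -0.965·0.01157·ln(2.218×10^-4) = 0.09397 m³/s
Check: V = 1.69 m/s, Re = 1.84×10^5, f = 0.01882, h_f = 12.3 m ≈ 12.2 m ✓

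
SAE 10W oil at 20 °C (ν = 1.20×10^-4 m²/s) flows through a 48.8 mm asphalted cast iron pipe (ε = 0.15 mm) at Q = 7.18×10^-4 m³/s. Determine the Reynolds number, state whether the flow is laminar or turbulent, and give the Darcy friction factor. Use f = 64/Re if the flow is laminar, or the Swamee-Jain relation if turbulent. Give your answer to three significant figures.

V = 4Q/(πD²) = 0.3839 m/s
Re = VD/ν = 0.3839·0.0488/1.20×10^-4 = 156
Re < 2300 → laminar → f = 64/Re = 0.4100

Re ≈ 156; laminar; f = 64/Re ≈ 0.410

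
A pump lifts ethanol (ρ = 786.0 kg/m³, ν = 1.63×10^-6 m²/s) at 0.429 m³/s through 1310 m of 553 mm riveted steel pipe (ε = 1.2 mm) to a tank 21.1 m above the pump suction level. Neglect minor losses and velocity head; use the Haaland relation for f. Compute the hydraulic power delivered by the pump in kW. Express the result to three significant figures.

V = 4Q/(πD²) = 1.786 m/s; Re = 6.06×10^5; ε/D = 0.00217; f = 0.02424
h_f = f(L/D)V²/2g = 9.336 m
Total head H = z + h_f = 21.1 + 9.336 = 30.44 m
P_hyd = ρgQH = 786.0·9.81·0.429·30.44 = 100.7 kW

P_hyd ≈ 101 kW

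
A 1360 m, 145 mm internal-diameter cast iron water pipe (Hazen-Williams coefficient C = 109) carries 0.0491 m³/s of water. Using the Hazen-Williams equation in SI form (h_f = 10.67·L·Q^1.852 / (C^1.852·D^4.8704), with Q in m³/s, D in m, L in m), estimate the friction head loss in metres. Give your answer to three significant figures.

h_f ≈ 112 m

h_f = 10.67·1360·0.0491^1.852 / (109^1.852·0.145^4.8704) = 111.9 m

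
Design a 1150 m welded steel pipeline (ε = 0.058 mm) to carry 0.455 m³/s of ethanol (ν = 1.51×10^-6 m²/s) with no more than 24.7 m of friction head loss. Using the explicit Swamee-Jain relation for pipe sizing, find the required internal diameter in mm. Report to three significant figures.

D ≈ 412 mm

Swamee-Jain (Type III): D = 0.66·[ε^1.25·(LQ²/(gh_f))^4.75 + ν·Q^9.4·(L/(gh_f))^5.2]^0.04
LQ²/(gh_f) = 0.9826; L/(gh_f) = 4.746
Term 1 = ε^1.25·(…)^4.75 = 4.66×10^-6; Term 2 = ν·Q^9.4·(…)^5.2 = 3.03×10^-6
D = 0.66·(4.66×10^-6 + 3.03×10^-6)^0.04 = 0.4121 m = 412 mm
Check: V = 3.41 m/s, Re = 9.31×10^5, f = 0.01414, h_f = 23.4 m ≈ 24.7 m ✓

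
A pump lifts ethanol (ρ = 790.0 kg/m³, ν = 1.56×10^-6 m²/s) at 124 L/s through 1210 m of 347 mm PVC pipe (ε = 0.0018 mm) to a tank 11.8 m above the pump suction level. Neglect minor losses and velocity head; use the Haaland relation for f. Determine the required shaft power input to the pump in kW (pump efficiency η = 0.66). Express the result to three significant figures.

P_shaft ≈ 23.6 kW

V = 4Q/(πD²) = 1.311 m/s; Re = 2.92×10^5; ε/D = 5.19×10^-6; f = 0.01446
h_f = f(L/D)V²/2g = 4.418 m
Total head H = z + h_f = 11.8 + 4.418 = 16.22 m
P_hyd = ρgQH = 790.0·9.81·0.124·16.22 = 15.59 kW
P_shaft = P_hyd/η = 15.59/0.66 = 23.61 kW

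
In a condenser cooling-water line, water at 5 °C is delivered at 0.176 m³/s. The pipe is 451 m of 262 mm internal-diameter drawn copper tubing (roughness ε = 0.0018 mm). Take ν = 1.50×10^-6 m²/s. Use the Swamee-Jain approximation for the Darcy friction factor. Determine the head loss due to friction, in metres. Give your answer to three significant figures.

h_f ≈ 12.1 m

V = 4Q/(πD²) = 4·0.176/(π·0.262²) = 3.265 m/s
Re = VD/ν = 3.265·0.262/1.50×10^-6 = 5.70×10^5 → turbulent
ε/D = 0.0018/262 = 6.87×10^-6
Swamee-Jain: f = 0.01291
h_f = f(L/D)V²/(2g) = 0.01291·(451/0.262)·3.265²/(2·9.81) = 12.07 m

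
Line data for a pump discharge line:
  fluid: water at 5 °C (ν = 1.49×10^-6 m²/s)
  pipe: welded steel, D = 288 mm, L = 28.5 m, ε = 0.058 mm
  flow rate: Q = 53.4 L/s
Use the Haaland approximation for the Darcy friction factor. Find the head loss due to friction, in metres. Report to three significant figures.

V = 4Q/(πD²) = 4·0.0534/(π·0.288²) = 0.8197 m/s
Re = VD/ν = 0.8197·0.288/1.49×10^-6 = 1.58×10^5 → turbulent
ε/D = 0.058/288 = 2.01×10^-4
Haaland: f = 0.01744
h_f = f(L/D)V²/(2g) = 0.01744·(28.5/0.288)·0.8197²/(2·9.81) = 0.05909 m

h_f ≈ 0.0591 m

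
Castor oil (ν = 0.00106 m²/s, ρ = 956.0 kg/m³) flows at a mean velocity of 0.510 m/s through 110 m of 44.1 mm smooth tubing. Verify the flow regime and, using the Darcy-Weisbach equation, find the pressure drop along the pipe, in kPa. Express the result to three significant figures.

Δp ≈ 935 kPa

Re = VD/ν = 0.510·0.04410/0.00106 = 21.2 → laminar (Re < 2300)
f = 64/Re = 3.016
h_f = f(L/D)V²/(2g) = 3.016·(110/0.04410)·0.510²/(2·9.81) = 99.74 m
Δp = ρg·h_f = 956.0·9.81·99.74 = 935.4 kPa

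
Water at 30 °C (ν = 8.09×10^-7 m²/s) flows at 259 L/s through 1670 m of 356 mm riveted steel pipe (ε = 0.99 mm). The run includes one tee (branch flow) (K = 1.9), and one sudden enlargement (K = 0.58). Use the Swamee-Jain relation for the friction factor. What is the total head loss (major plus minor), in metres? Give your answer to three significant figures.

V = 4Q/(πD²) = 2.602 m/s; V²/2g = 0.3451 m
Re = 1.15×10^6, ε/D = 0.00278 → f = 0.02581 (Swamee-Jain)
Major: h_f = f(L/D)·V²/2g = 0.02581·4691·0.3451 = 41.77 m
Minor: ΣK = 2.48; h_m = ΣK·V²/2g = 0.8558 m
Total H_L = 41.77 + 0.8558 = 42.63 m

H_L ≈ 42.6 m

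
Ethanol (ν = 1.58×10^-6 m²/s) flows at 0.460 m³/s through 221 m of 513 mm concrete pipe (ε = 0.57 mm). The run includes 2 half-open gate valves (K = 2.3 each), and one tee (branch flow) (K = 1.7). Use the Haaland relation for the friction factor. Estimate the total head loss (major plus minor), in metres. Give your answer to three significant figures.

V = 4Q/(πD²) = 2.226 m/s; V²/2g = 0.2524 m
Re = 7.23×10^5, ε/D = 0.00111 → f = 0.02053 (Haaland)
Major: h_f = f(L/D)·V²/2g = 0.02053·430.8·0.2524 = 2.233 m
Minor: ΣK = 6.30; h_m = ΣK·V²/2g = 1.590 m
Total H_L = 2.233 + 1.590 = 3.823 m

H_L ≈ 3.82 m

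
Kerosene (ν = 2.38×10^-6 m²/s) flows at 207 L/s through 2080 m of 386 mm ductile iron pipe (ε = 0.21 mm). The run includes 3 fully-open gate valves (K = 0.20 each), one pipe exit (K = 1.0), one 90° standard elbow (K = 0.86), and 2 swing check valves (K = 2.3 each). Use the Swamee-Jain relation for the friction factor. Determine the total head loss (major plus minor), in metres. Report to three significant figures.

H_L ≈ 17.1 m

V = 4Q/(πD²) = 1.769 m/s; V²/2g = 0.1595 m
Re = 2.87×10^5, ε/D = 5.44×10^-4 → f = 0.01863 (Swamee-Jain)
Major: h_f = f(L/D)·V²/2g = 0.01863·5389·0.1595 = 16.01 m
Minor: ΣK = 7.06; h_m = ΣK·V²/2g = 1.126 m
Total H_L = 16.01 + 1.126 = 17.14 m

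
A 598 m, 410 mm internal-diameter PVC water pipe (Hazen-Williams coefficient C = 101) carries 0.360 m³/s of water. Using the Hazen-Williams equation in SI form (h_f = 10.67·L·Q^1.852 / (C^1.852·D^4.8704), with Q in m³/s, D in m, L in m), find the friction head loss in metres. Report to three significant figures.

h_f ≈ 14.4 m

h_f = 10.67·598·0.360^1.852 / (101^1.852·0.410^4.8704) = 14.36 m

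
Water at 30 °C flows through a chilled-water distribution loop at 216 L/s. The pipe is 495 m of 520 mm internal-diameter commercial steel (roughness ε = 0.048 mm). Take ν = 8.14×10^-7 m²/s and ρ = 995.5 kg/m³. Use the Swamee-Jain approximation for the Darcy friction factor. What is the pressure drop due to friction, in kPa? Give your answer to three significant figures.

Δp ≈ 6.84 kPa

V = 4Q/(πD²) = 4·0.216/(π·0.520²) = 1.017 m/s
Re = VD/ν = 1.017·0.520/8.14×10^-7 = 6.50×10^5 → turbulent
ε/D = 0.048/520 = 9.23×10^-5
Swamee-Jain: f = 0.01396
h_f = f(L/D)V²/(2g) = 0.01396·(495/0.520)·1.017²/(2·9.81) = 0.7006 m
Δp = ρg·h_f = 995.5·9.81·0.7006 = 6.842 kPa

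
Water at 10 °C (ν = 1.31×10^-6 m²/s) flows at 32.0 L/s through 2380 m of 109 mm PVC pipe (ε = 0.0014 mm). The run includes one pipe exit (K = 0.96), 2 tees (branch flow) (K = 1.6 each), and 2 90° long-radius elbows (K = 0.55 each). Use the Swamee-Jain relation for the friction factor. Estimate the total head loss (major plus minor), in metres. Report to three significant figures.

V = 4Q/(πD²) = 3.429 m/s; V²/2g = 0.5994 m
Re = 2.85×10^5, ε/D = 1.28×10^-5 → f = 0.01466 (Swamee-Jain)
Major: h_f = f(L/D)·V²/2g = 0.01466·21835·0.5994 = 191.8 m
Minor: ΣK = 5.26; h_m = ΣK·V²/2g = 3.153 m
Total H_L = 191.8 + 3.153 = 195.0 m

H_L ≈ 195 m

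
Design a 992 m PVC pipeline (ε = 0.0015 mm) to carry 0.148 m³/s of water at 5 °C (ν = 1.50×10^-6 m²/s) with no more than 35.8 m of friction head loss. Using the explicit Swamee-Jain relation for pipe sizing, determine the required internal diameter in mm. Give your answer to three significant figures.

D ≈ 234 mm

Swamee-Jain (Type III): D = 0.66·[ε^1.25·(LQ²/(gh_f))^4.75 + ν·Q^9.4·(L/(gh_f))^5.2]^0.04
LQ²/(gh_f) = 0.06187; L/(gh_f) = 2.825
Term 1 = ε^1.25·(…)^4.75 = 9.54×10^-14; Term 2 = ν·Q^9.4·(…)^5.2 = 5.27×10^-12
D = 0.66·(9.54×10^-14 + 5.27×10^-12)^0.04 = 0.2337 m = 234 mm
Check: V = 3.45 m/s, Re = 5.37×10^5, f = 0.01303, h_f = 33.5 m ≈ 35.8 m ✓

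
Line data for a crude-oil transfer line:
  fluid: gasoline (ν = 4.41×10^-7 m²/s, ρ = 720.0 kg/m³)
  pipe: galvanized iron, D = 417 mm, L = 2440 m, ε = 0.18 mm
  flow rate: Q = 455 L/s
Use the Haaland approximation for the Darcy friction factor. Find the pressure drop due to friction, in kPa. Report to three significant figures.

Δp ≈ 382 kPa

V = 4Q/(πD²) = 4·0.455/(π·0.417²) = 3.332 m/s
Re = VD/ν = 3.332·0.417/4.41×10^-7 = 3.15×10^6 → turbulent
ε/D = 0.18/417 = 4.32×10^-4
Haaland: f = 0.01635
h_f = f(L/D)V²/(2g) = 0.01635·(2440/0.417)·3.332²/(2·9.81) = 54.14 m
Δp = ρg·h_f = 720.0·9.81·54.14 = 382.4 kPa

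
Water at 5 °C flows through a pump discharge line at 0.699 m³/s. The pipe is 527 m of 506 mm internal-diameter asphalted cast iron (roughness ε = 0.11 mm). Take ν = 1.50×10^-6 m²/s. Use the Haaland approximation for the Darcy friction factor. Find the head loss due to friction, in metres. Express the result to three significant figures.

V = 4Q/(πD²) = 4·0.699/(π·0.506²) = 3.476 m/s
Re = VD/ν = 3.476·0.506/1.50×10^-6 = 1.17×10^6 → turbulent
ε/D = 0.11/506 = 2.17×10^-4
Haaland: f = 0.01468
h_f = f(L/D)V²/(2g) = 0.01468·(527/0.506)·3.476²/(2·9.81) = 9.417 m

h_f ≈ 9.42 m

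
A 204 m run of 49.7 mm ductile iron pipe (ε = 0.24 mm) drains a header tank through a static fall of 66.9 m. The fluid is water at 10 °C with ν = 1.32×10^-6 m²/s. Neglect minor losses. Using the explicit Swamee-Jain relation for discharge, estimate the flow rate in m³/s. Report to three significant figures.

Q ≈ 0.00625 m³/s

Swamee-Jain (Type II): Q = -0.965·√(gD⁵h_f/L)·ln[ε/(3.7D) + √(3.17ν²L/(gD³h_f))]
√(gD⁵h_f/L) = √(9.81·0.0497⁵·66.9/204) = 9.877×10^-4
ε/(3.7D) = 0.00131; √(3.17ν²L/(gD³h_f)) = 1.18×10^-4
Q = -0.965·9.877×10^-4·ln(0.001423) = 0.006247 m³/s
Check: V = 3.22 m/s, Re = 1.21×10^5, f = 0.03108, h_f = 67.4 m ≈ 66.9 m ✓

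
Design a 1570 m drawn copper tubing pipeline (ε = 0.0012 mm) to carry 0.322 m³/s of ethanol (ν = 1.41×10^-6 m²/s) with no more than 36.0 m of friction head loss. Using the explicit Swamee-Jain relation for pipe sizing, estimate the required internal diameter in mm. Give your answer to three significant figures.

D ≈ 343 mm

Swamee-Jain (Type III): D = 0.66·[ε^1.25·(LQ²/(gh_f))^4.75 + ν·Q^9.4·(L/(gh_f))^5.2]^0.04
LQ²/(gh_f) = 0.4609; L/(gh_f) = 4.446
Term 1 = ε^1.25·(…)^4.75 = 1.00×10^-9; Term 2 = ν·Q^9.4·(…)^5.2 = 7.80×10^-8
D = 0.66·(1.00×10^-9 + 7.80×10^-8)^0.04 = 0.3431 m = 343 mm
Check: V = 3.48 m/s, Re = 8.47×10^5, f = 0.01202, h_f = 34.0 m ≈ 36.0 m ✓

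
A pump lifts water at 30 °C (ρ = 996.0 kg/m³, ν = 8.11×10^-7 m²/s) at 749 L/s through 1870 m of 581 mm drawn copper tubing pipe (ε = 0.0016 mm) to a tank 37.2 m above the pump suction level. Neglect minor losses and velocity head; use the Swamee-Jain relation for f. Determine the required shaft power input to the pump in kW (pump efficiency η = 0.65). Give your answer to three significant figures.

P_shaft ≈ 573 kW

V = 4Q/(πD²) = 2.825 m/s; Re = 2.02×10^6; ε/D = 2.75×10^-6; f = 0.01045
h_f = f(L/D)V²/2g = 13.68 m
Total head H = z + h_f = 37.2 + 13.68 = 50.88 m
P_hyd = ρgQH = 996.0·9.81·0.749·50.88 = 372.4 kW
P_shaft = P_hyd/η = 372.4/0.65 = 572.9 kW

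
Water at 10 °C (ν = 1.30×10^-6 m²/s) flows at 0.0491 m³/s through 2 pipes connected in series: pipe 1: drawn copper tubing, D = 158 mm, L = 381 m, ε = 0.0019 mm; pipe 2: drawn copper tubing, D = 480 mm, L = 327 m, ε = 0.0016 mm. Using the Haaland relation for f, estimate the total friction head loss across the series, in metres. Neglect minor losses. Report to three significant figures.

Pipe 1: V = 2.504 m/s, Re = 3.04×10^5, ε/D = 1.20×10^-5, f = 0.01440, h_1 = f(L/D)V²/2g = 11.10 m
Pipe 2: V = 0.2713 m/s, Re = 1.00×10^5, ε/D = 3.33×10^-6, f = 0.01783, h_2 = f(L/D)V²/2g = 0.04558 m
Series → Q common, losses add: H = Σh = 11.15 m

H ≈ 11.1 m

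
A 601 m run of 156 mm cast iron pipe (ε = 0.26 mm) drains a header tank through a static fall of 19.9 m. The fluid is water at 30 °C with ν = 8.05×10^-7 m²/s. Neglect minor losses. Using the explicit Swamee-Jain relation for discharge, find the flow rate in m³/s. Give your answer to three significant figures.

Swamee-Jain (Type II): Q = -0.965·√(gD⁵h_f/L)·ln[ε/(3.7D) + √(3.17ν²L/(gD³h_f))]
√(gD⁵h_f/L) = √(9.81·0.156⁵·19.9/601) = 0.005478
ε/(3.7D) = 4.50×10^-4; √(3.17ν²L/(gD³h_f)) = 4.08×10^-5
Q = -0.965·0.005478·ln(4.913×10^-4) = 0.04027 m³/s
Check: V = 2.11 m/s, Re = 4.08×10^5, f = 0.02296, h_f = 20.0 m ≈ 19.9 m ✓

Q ≈ 0.0403 m³/s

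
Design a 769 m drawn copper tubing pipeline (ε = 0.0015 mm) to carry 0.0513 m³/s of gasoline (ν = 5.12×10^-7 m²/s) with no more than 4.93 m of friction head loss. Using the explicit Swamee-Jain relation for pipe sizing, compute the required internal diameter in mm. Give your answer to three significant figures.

Swamee-Jain (Type III): D = 0.66·[ε^1.25·(LQ²/(gh_f))^4.75 + ν·Q^9.4·(L/(gh_f))^5.2]^0.04
LQ²/(gh_f) = 0.04185; L/(gh_f) = 15.90
Term 1 = ε^1.25·(…)^4.75 = 1.49×10^-14; Term 2 = ν·Q^9.4·(…)^5.2 = 6.79×10^-13
D = 0.66·(1.49×10^-14 + 6.79×10^-13)^0.04 = 0.2154 m = 215 mm
Check: V = 1.41 m/s, Re = 5.92×10^5, f = 0.01283, h_f = 4.63 m ≈ 4.93 m ✓

D ≈ 215 mm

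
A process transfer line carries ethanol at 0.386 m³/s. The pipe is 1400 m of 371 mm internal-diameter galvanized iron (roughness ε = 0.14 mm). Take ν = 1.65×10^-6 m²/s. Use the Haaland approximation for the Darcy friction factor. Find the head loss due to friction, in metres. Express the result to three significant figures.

h_f ≈ 40.2 m

V = 4Q/(πD²) = 4·0.386/(π·0.371²) = 3.571 m/s
Re = VD/ν = 3.571·0.371/1.65×10^-6 = 8.03×10^5 → turbulent
ε/D = 0.14/371 = 3.77×10^-4
Haaland: f = 0.01639
h_f = f(L/D)V²/(2g) = 0.01639·(1400/0.371)·3.571²/(2·9.81) = 40.18 m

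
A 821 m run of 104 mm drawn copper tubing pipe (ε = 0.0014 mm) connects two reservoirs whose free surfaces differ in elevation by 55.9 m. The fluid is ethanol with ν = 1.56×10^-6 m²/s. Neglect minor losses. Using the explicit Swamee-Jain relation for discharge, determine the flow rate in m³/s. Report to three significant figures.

Swamee-Jain (Type II): Q = -0.965·√(gD⁵h_f/L)·ln[ε/(3.7D) + √(3.17ν²L/(gD³h_f))]
√(gD⁵h_f/L) = √(9.81·0.104⁵·55.9/821) = 0.002851
ε/(3.7D) = 3.64×10^-6; √(3.17ν²L/(gD³h_f)) = 1.01×10^-4
Q = -0.965·0.002851·ln(1.050×10^-4) = 0.02520 m³/s
Check: V = 2.97 m/s, Re = 1.98×10^5, f = 0.01569, h_f = 55.6 m ≈ 55.9 m ✓

Q ≈ 0.0252 m³/s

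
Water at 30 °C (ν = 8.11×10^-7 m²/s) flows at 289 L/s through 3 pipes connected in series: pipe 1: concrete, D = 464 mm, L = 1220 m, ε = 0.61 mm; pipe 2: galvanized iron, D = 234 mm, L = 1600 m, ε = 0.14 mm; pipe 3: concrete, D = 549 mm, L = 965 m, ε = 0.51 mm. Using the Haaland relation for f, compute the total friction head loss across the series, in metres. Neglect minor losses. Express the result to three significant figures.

Pipe 1: V = 1.709 m/s, Re = 9.78×10^5, ε/D = 0.00131, f = 0.02128, h_1 = f(L/D)V²/2g = 8.329 m
Pipe 2: V = 6.720 m/s, Re = 1.94×10^6, ε/D = 5.98×10^-4, f = 0.01763, h_2 = f(L/D)V²/2g = 277.5 m
Pipe 3: V = 1.221 m/s, Re = 8.26×10^5, ε/D = 9.29×10^-4, f = 0.01966, h_3 = f(L/D)V²/2g = 2.626 m
Series → Q common, losses add: H = Σh = 288.4 m

H ≈ 288 m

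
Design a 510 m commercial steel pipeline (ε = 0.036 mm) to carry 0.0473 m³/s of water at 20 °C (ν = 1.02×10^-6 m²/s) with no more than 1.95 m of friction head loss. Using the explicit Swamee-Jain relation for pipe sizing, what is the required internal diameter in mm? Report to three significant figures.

D ≈ 243 mm

Swamee-Jain (Type III): D = 0.66·[ε^1.25·(LQ²/(gh_f))^4.75 + ν·Q^9.4·(L/(gh_f))^5.2]^0.04
LQ²/(gh_f) = 0.05965; L/(gh_f) = 26.66
Term 1 = ε^1.25·(…)^4.75 = 4.26×10^-12; Term 2 = ν·Q^9.4·(…)^5.2 = 9.26×10^-12
D = 0.66·(4.26×10^-12 + 9.26×10^-12)^0.04 = 0.2425 m = 243 mm
Check: V = 1.02 m/s, Re = 2.43×10^5, f = 0.01631, h_f = 1.83 m ≈ 1.95 m ✓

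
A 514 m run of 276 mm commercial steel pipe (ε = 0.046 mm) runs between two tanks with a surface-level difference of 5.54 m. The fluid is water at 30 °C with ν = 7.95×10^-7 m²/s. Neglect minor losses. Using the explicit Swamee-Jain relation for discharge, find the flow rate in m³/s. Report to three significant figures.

Q ≈ 0.119 m³/s

Swamee-Jain (Type II): Q = -0.965·√(gD⁵h_f/L)·ln[ε/(3.7D) + √(3.17ν²L/(gD³h_f))]
√(gD⁵h_f/L) = √(9.81·0.276⁵·5.54/514) = 0.01301
ε/(3.7D) = 4.50×10^-5; √(3.17ν²L/(gD³h_f)) = 3.00×10^-5
Q = -0.965·0.01301·ln(7.507×10^-5) = 0.1193 m³/s
Check: V = 1.99 m/s, Re = 6.92×10^5, f = 0.01477, h_f = 5.57 m ≈ 5.54 m ✓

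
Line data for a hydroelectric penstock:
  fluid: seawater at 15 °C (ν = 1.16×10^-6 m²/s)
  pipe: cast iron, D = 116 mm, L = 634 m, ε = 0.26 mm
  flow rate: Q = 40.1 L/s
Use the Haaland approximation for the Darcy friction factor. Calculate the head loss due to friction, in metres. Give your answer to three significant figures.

V = 4Q/(πD²) = 4·0.0401/(π·0.116²) = 3.794 m/s
Re = VD/ν = 3.794·0.116/1.16×10^-6 = 3.79×10^5 → turbulent
ε/D = 0.26/116 = 0.00224
Haaland: f = 0.02459
h_f = f(L/D)V²/(2g) = 0.02459·(634/0.116)·3.794²/(2·9.81) = 98.60 m

h_f ≈ 98.6 m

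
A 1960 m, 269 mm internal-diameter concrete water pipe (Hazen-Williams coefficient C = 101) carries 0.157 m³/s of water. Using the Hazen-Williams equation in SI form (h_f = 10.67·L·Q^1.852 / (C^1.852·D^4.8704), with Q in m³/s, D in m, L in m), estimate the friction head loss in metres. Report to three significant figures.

h_f = 10.67·1960·0.157^1.852 / (101^1.852·0.269^4.8704) = 78.81 m

h_f ≈ 78.8 m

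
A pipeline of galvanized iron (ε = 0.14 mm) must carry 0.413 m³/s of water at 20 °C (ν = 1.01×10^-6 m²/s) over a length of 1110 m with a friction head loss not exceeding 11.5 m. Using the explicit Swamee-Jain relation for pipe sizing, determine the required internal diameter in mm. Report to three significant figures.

D ≈ 471 mm

Swamee-Jain (Type III): D = 0.66·[ε^1.25·(LQ²/(gh_f))^4.75 + ν·Q^9.4·(L/(gh_f))^5.2]^0.04
LQ²/(gh_f) = 1.678; L/(gh_f) = 9.839
Term 1 = ε^1.25·(…)^4.75 = 1.78×10^-4; Term 2 = ν·Q^9.4·(…)^5.2 = 3.61×10^-5
D = 0.66·(1.78×10^-4 + 3.61×10^-5)^0.04 = 0.4707 m = 471 mm
Check: V = 2.37 m/s, Re = 1.11×10^6, f = 0.01567, h_f = 10.6 m ≈ 11.5 m ✓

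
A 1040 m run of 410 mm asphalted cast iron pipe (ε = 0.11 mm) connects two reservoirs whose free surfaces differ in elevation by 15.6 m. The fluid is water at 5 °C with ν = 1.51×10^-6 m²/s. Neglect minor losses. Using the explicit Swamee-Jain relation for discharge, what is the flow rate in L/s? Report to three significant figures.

Q ≈ 367 L/s

Swamee-Jain (Type II): Q = -0.965·√(gD⁵h_f/L)·ln[ε/(3.7D) + √(3.17ν²L/(gD³h_f))]
√(gD⁵h_f/L) = √(9.81·0.410⁵·15.6/1040) = 0.04129
ε/(3.7D) = 7.25×10^-5; √(3.17ν²L/(gD³h_f)) = 2.67×10^-5
Q = -0.965·0.04129·ln(9.921×10^-5) = 0.3673 m³/s
Check: V = 2.78 m/s, Re = 7.55×10^5, f = 0.01569, h_f = 15.7 m ≈ 15.6 m ✓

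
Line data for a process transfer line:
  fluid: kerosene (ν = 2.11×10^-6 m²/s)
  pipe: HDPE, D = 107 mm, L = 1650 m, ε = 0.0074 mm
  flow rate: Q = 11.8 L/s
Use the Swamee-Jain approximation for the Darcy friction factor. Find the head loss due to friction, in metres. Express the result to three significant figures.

V = 4Q/(πD²) = 4·0.0118/(π·0.107²) = 1.312 m/s
Re = VD/ν = 1.312·0.107/2.11×10^-6 = 6.65×10^4 → turbulent
ε/D = 0.0074/107 = 6.92×10^-5
Swamee-Jain: f = 0.01982
h_f = f(L/D)V²/(2g) = 0.01982·(1650/0.107)·1.312²/(2·9.81) = 26.82 m

h_f ≈ 26.8 m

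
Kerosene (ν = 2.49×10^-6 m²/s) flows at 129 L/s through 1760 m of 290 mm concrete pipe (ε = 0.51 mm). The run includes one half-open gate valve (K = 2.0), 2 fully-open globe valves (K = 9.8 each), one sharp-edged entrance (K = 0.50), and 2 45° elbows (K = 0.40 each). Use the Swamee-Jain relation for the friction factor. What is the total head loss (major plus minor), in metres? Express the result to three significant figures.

H_L ≈ 32.4 m

V = 4Q/(πD²) = 1.953 m/s; V²/2g = 0.1944 m
Re = 2.27×10^5, ε/D = 0.00176 → f = 0.02366 (Swamee-Jain)
Major: h_f = f(L/D)·V²/2g = 0.02366·6069·0.1944 = 27.92 m
Minor: ΣK = 22.9; h_m = ΣK·V²/2g = 4.452 m
Total H_L = 27.92 + 4.452 = 32.37 m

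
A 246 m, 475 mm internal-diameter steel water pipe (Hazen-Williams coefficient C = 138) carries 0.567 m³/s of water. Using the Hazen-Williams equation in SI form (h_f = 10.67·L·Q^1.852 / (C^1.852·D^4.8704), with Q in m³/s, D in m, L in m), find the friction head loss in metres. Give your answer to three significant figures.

h_f = 10.67·246·0.567^1.852 / (138^1.852·0.475^4.8704) = 3.752 m

h_f ≈ 3.75 m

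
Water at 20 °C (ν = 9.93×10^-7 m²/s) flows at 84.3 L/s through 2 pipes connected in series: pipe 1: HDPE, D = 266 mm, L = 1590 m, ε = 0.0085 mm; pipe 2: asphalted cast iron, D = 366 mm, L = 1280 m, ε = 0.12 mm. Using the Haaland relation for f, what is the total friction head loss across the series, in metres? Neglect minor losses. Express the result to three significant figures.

Pipe 1: V = 1.517 m/s, Re = 4.06×10^5, ε/D = 3.20×10^-5, f = 0.01390, h_1 = f(L/D)V²/2g = 9.743 m
Pipe 2: V = 0.8013 m/s, Re = 2.95×10^5, ε/D = 3.28×10^-4, f = 0.01702, h_2 = f(L/D)V²/2g = 1.947 m
Series → Q common, losses add: H = Σh = 11.69 m

H ≈ 11.7 m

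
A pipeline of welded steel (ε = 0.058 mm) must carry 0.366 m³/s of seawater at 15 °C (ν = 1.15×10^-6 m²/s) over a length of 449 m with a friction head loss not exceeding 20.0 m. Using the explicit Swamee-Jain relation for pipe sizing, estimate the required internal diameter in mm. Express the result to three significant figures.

D ≈ 328 mm

Swamee-Jain (Type III): D = 0.66·[ε^1.25·(LQ²/(gh_f))^4.75 + ν·Q^9.4·(L/(gh_f))^5.2]^0.04
LQ²/(gh_f) = 0.3066; L/(gh_f) = 2.288
Term 1 = ε^1.25·(…)^4.75 = 1.84×10^-8; Term 2 = ν·Q^9.4·(…)^5.2 = 6.72×10^-9
D = 0.66·(1.84×10^-8 + 6.72×10^-9)^0.04 = 0.3278 m = 328 mm
Check: V = 4.34 m/s, Re = 1.24×10^6, f = 0.01434, h_f = 18.8 m ≈ 20.0 m ✓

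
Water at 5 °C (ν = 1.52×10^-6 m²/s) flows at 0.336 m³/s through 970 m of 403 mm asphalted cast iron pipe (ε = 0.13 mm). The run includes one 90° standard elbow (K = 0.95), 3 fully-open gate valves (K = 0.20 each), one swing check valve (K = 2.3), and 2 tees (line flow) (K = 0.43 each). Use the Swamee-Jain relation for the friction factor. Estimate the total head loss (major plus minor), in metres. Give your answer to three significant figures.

H_L ≈ 15.5 m

V = 4Q/(πD²) = 2.634 m/s; V²/2g = 0.3537 m
Re = 6.98×10^5, ε/D = 3.23×10^-4 → f = 0.01622 (Swamee-Jain)
Major: h_f = f(L/D)·V²/2g = 0.01622·2407·0.3537 = 13.81 m
Minor: ΣK = 4.71; h_m = ΣK·V²/2g = 1.666 m
Total H_L = 13.81 + 1.666 = 15.48 m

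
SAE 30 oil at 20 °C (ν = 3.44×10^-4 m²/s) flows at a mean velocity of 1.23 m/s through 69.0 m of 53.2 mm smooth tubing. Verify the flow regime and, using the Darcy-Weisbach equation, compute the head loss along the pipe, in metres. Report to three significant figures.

h_f ≈ 33.6 m

Re = VD/ν = 1.23·0.05320/3.44×10^-4 = 190 → laminar (Re < 2300)
f = 64/Re = 0.3365
h_f = f(L/D)V²/(2g) = 0.3365·(69.0/0.05320)·1.23²/(2·9.81) = 33.65 m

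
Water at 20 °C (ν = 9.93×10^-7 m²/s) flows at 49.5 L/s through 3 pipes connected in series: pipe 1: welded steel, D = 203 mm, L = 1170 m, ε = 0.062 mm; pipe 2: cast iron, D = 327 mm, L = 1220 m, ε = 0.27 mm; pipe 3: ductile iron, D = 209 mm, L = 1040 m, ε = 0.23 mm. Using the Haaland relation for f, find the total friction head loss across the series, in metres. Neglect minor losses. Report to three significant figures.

H ≈ 23.9 m

Pipe 1: V = 1.529 m/s, Re = 3.13×10^5, ε/D = 3.05×10^-4, f = 0.01678, h_1 = f(L/D)V²/2g = 11.53 m
Pipe 2: V = 0.5894 m/s, Re = 1.94×10^5, ε/D = 8.26×10^-4, f = 0.02023, h_2 = f(L/D)V²/2g = 1.336 m
Pipe 3: V = 1.443 m/s, Re = 3.04×10^5, ε/D = 0.00110, f = 0.02093, h_3 = f(L/D)V²/2g = 11.05 m
Series → Q common, losses add: H = Σh = 23.92 m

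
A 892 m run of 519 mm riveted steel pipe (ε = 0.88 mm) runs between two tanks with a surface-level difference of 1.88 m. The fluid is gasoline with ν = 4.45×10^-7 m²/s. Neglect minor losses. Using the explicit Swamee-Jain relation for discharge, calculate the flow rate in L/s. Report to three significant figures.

Q ≈ 206 L/s

Swamee-Jain (Type II): Q = -0.965·√(gD⁵h_f/L)·ln[ε/(3.7D) + √(3.17ν²L/(gD³h_f))]
√(gD⁵h_f/L) = √(9.81·0.519⁵·1.88/892) = 0.02790
ε/(3.7D) = 4.58×10^-4; √(3.17ν²L/(gD³h_f)) = 1.47×10^-5
Q = -0.965·0.02790·ln(4.730×10^-4) = 0.2062 m³/s
Check: V = 0.974 m/s, Re = 1.14×10^6, f = 0.02268, h_f = 1.89 m ≈ 1.88 m ✓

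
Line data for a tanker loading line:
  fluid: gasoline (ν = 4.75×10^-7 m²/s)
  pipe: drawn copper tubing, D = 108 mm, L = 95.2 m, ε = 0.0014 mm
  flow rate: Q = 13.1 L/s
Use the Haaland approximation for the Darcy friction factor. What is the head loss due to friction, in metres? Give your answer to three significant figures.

h_f ≈ 1.31 m

V = 4Q/(πD²) = 4·0.0131/(π·0.108²) = 1.430 m/s
Re = VD/ν = 1.430·0.108/4.75×10^-7 = 3.25×10^5 → turbulent
ε/D = 0.0014/108 = 1.30×10^-5
Haaland: f = 0.01424
h_f = f(L/D)V²/(2g) = 0.01424·(95.2/0.108)·1.430²/(2·9.81) = 1.308 m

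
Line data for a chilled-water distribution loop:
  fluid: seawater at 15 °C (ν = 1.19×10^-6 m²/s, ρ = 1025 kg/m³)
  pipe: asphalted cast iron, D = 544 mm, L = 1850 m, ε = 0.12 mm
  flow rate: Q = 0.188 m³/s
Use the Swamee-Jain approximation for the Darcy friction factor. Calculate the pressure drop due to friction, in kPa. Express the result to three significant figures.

V = 4Q/(πD²) = 4·0.188/(π·0.544²) = 0.8089 m/s
Re = VD/ν = 0.8089·0.544/1.19×10^-6 = 3.70×10^5 → turbulent
ε/D = 0.12/544 = 2.21×10^-4
Swamee-Jain: f = 0.01613
h_f = f(L/D)V²/(2g) = 0.01613·(1850/0.544)·0.8089²/(2·9.81) = 1.829 m
Δp = ρg·h_f = 1025·9.81·1.829 = 18.39 kPa

Δp ≈ 18.4 kPa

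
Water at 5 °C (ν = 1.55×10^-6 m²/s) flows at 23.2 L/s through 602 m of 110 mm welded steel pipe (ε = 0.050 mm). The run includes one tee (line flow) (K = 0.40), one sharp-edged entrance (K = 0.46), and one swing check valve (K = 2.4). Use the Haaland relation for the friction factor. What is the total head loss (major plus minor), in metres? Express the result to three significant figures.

V = 4Q/(πD²) = 2.441 m/s; V²/2g = 0.3038 m
Re = 1.73×10^5, ε/D = 4.55×10^-4 → f = 0.01865 (Haaland)
Major: h_f = f(L/D)·V²/2g = 0.01865·5473·0.3038 = 31.00 m
Minor: ΣK = 3.26; h_m = ΣK·V²/2g = 0.9902 m
Total H_L = 31.00 + 0.9902 = 31.99 m

H_L ≈ 32.0 m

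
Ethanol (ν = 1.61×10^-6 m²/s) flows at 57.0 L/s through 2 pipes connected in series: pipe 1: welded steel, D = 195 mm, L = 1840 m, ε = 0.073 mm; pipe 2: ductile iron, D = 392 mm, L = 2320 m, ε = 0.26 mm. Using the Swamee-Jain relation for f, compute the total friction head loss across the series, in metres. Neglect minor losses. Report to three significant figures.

Pipe 1: V = 1.909 m/s, Re = 2.31×10^5, ε/D = 3.74×10^-4, f = 0.01798, h_1 = f(L/D)V²/2g = 31.49 m
Pipe 2: V = 0.4723 m/s, Re = 1.15×10^5, ε/D = 6.63×10^-4, f = 0.02077, h_2 = f(L/D)V²/2g = 1.398 m
Series → Q common, losses add: H = Σh = 32.89 m

H ≈ 32.9 m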